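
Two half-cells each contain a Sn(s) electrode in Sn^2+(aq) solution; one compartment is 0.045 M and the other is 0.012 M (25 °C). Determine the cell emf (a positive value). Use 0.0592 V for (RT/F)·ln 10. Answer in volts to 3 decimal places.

For a concentration cell E°cell = 0, since both electrodes use the same couple.
The compartment with the higher Sn^2+(aq) concentration (0.045 M) acts as the cathode; ions are reduced there and produced at the dilute (0.012 M) anode.
With n = 2, Ecell = −(0.0592/2)·log([dilute]/[conc]) = −(0.0592/2)·log(0.012/0.045) = +0.017 V.

0.017 V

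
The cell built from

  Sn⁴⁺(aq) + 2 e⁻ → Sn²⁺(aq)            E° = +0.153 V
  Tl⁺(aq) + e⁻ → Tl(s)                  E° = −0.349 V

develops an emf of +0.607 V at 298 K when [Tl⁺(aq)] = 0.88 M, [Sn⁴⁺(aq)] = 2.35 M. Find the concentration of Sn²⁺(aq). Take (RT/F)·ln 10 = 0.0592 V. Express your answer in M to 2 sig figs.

The Sn⁴⁺/Sn²⁺ couple has the larger reduction potential, so it is the cathode: E°cell = +0.153 − (−0.349) = +0.502 V and n = 2.
Since E = E° − (0.0592/n)·log Q, log Q = n(E° − E)/0.0592 = −3.547.
For Sn⁴⁺(aq) + 2 Tl(s) → Sn²⁺(aq) + 2 Tl⁺(aq), the reaction quotient is Q = ([Sn²⁺(aq)]·[Tl⁺(aq)]^2) / [Sn⁴⁺(aq)].
Solving for the unknown gives log [Sn²⁺(aq)] = −3.065, so [Sn²⁺(aq)] ≈ 0.00086 M.

0.00086 M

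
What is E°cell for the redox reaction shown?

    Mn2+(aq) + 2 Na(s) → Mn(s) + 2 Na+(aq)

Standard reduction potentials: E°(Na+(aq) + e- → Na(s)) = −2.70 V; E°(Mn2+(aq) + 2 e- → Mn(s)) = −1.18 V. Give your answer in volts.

+1.52 V

In the reaction as written, Mn2+(aq) is reduced (cathode) and Na+(aq) is produced by oxidation at the anode.
E°cell = E°(cathode) − E°(anode) = −1.18 − (−2.70) = +1.52 V.
The positive value indicates the reaction is spontaneous as written.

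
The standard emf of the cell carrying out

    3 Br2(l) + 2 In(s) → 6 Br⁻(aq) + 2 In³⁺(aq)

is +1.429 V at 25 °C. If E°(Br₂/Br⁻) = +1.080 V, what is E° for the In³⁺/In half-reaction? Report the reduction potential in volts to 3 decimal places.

−0.349 V

In the reaction as written the Br₂/Br⁻ couple is reduced (cathode) and In³⁺/In is oxidized (anode), so E°cell = E°(Br₂/Br⁻) − E°(In³⁺/In).
E°(In³⁺/In) = E°(cathode) − E°cell = +1.080 − (+1.429) = −0.349 V.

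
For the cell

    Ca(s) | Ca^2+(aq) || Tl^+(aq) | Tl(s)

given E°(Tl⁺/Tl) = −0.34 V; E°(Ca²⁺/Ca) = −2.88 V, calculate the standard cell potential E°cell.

+2.54 V

By convention the left-hand electrode in cell notation is the anode (oxidation) and the right-hand electrode is the cathode (reduction).
E°cell = E°(right) − E°(left) = −0.34 − (−2.88) = +2.54 V.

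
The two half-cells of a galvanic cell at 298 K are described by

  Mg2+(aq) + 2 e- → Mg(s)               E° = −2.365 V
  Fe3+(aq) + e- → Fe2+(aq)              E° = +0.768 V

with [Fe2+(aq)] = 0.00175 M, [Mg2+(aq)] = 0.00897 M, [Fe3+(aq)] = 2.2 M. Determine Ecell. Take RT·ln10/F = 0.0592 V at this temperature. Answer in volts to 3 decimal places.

The Fe³⁺/Fe²⁺ couple has the more positive E°, so it is the cathode; Mg²⁺/Mg is the anode.
The standard potential is +0.768 − (−2.365) = +3.133 V and the balanced reaction transfers n = 2 electrons.
For the overall reaction 2 Fe3+(aq) + Mg(s) → 2 Fe2+(aq) + Mg2+(aq), Q = ([Fe2+(aq)]^2·[Mg2+(aq)]) / [Fe3+(aq)]^2 = 5.68×10^−9, giving log Q = −8.246.
E = E° − (0.0592/n)·log Q = +3.133 − (0.0592/2)(−8.246) = +3.377 V.

+3.377 V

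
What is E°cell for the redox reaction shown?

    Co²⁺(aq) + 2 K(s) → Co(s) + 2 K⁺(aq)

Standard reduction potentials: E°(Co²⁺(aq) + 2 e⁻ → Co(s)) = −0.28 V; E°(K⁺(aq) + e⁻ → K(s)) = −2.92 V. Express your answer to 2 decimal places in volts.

Co²⁺(aq) gains electrons, so the Co²⁺/Co couple is the cathode; the K⁺/K couple is the anode.
E°cell = E°(cathode) − E°(anode) = −0.28 − (−2.92) = +2.64 V.
The positive value indicates the reaction is spontaneous as written.

+2.64 V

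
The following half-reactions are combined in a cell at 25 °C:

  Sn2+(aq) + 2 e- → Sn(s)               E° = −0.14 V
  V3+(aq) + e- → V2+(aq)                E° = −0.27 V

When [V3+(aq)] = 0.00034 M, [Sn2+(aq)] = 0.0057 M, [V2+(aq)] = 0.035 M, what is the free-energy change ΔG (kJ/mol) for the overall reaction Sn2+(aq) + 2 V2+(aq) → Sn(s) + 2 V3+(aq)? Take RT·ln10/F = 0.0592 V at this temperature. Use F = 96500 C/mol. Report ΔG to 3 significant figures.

−35.3 kJ/mol

E°cell = −0.14 − (−0.27) = +0.13 V; the balanced reaction transfers n = 2 electrons.
Here Q = [V3+(aq)]^2 / ([Sn2+(aq)]·[V2+(aq)]^2) = 0.0166 (log Q = −1.781), giving E = +0.13 − (0.0592/2)·(−1.781) = +0.1827 V.
Then ΔG = −nFE = −2 × 96500 × +0.1827 J/mol = −35.3 kJ/mol.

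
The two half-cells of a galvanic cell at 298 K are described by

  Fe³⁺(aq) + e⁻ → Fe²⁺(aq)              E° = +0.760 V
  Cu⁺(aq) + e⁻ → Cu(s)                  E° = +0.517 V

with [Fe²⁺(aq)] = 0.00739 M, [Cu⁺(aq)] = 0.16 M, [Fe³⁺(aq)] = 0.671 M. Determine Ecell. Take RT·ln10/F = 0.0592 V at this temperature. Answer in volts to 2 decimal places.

+0.41 V

The Fe³⁺/Fe²⁺ couple has the more positive E°, so it is the cathode; Cu⁺/Cu is the anode.
E°cell = E°cat − E°an = +0.760 − (+0.517) = +0.243 V; n = 1.
For the overall reaction Fe³⁺(aq) + Cu(s) → Fe²⁺(aq) + Cu⁺(aq), Q = ([Fe²⁺(aq)]·[Cu⁺(aq)]) / [Fe³⁺(aq)] = 0.00176, giving log Q = −2.754.
By the Nernst equation, E = +0.243 − (0.0592/1)·(−2.754) = +0.41 V.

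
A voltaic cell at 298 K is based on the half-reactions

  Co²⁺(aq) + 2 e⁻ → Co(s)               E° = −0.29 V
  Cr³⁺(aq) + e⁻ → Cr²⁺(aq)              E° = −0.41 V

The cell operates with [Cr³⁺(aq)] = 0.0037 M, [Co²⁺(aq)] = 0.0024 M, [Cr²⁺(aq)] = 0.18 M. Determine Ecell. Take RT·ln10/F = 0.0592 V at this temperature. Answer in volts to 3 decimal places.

+0.142 V

Co²⁺/Co is reduced (cathode, E° = −0.29 V) and Cr³⁺/Cr²⁺ is oxidized (anode).
E°cell = −0.29 − (−0.41) = +0.12 V, with n = 2 electrons transferred.
Balancing gives Co²⁺(aq) + 2 Cr²⁺(aq) → Co(s) + 2 Cr³⁺(aq); hence Q = [Cr³⁺(aq)]^2 / ([Co²⁺(aq)]·[Cr²⁺(aq)]^2) = 0.176 (log Q = −0.754).
E = E° − (0.0592/n)·log Q = +0.12 − (0.0592/2)(−0.754) = +0.142 V.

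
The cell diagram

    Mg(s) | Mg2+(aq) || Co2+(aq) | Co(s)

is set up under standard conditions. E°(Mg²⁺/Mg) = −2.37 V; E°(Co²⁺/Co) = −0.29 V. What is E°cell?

+2.08 V

By convention the left-hand electrode in cell notation is the anode (oxidation) and the right-hand electrode is the cathode (reduction).
E°cell = E°(right) − E°(left) = −0.29 − (−2.37) = +2.08 V.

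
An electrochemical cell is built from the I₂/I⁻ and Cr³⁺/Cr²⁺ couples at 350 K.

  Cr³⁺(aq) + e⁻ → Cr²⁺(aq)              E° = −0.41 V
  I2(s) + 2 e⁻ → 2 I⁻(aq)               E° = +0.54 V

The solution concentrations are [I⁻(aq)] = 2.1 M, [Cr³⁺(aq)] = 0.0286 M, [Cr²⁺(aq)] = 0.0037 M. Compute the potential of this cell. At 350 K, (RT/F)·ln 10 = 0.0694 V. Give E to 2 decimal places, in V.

I₂/I⁻ is reduced (cathode, E° = +0.54 V) and Cr³⁺/Cr²⁺ is oxidized (anode).
E°cell = +0.54 − (−0.41) = +0.95 V, with n = 2 electrons transferred.
The balanced reaction is I2(s) + 2 Cr²⁺(aq) → 2 I⁻(aq) + 2 Cr³⁺(aq), so Q = ([I⁻(aq)]^2·[Cr³⁺(aq)]^2) / [Cr²⁺(aq)]^2 = 263 and log Q = 2.421.
Applying E = E° − (RT ln10/nF)·log Q gives +0.95 − (0.0694/2)(2.421) = +0.87 V.

+0.87 V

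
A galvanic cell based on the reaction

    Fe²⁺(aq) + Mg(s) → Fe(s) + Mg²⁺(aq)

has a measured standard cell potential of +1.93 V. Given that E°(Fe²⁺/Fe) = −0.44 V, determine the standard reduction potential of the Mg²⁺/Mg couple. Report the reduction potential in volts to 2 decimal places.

−2.37 V

In the reaction as written the Fe²⁺/Fe couple is reduced (cathode) and Mg²⁺/Mg is oxidized (anode), so E°cell = E°(Fe²⁺/Fe) − E°(Mg²⁺/Mg).
E°(Mg²⁺/Mg) = E°(cathode) − E°cell = −0.44 − (+1.93) = −2.37 V.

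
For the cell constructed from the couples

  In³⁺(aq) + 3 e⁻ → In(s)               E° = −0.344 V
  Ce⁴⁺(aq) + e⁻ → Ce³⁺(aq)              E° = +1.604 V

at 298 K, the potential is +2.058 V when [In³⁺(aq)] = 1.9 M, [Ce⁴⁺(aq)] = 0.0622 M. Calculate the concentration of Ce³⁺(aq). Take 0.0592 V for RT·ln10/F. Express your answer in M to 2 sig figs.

Ce⁴⁺/Ce³⁺ is the cathode (higher E°); E°cell = +1.604 − (−0.344) = +1.948 V with n = 3.
Since E = E° − (0.0592/n)·log Q, log Q = n(E° − E)/0.0592 = −5.574.
For 3 Ce⁴⁺(aq) + In(s) → 3 Ce³⁺(aq) + In³⁺(aq), the reaction quotient is Q = ([Ce³⁺(aq)]^3·[In³⁺(aq)]) / [Ce⁴⁺(aq)]^3.
Isolating [Ce³⁺(aq)] in Q = 10^{−5.574} yields log [Ce³⁺(aq)] = −3.157, i.e. 0.00070 M.

0.00070 M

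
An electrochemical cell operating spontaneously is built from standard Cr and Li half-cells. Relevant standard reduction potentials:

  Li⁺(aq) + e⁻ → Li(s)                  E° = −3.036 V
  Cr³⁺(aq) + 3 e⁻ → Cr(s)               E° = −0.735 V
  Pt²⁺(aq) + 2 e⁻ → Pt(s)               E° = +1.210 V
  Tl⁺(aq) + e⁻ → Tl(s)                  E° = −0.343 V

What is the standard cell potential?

Of the two couples in this cell, the one with the more positive reduction potential is reduced at the cathode: here that is Cr³⁺/Cr (−0.735 V); Li⁺/Li (−3.036 V) is the anode.
E°cell = E°(cathode) − E°(anode) = −0.735 − (−3.036) = +2.301 V.

+2.301 V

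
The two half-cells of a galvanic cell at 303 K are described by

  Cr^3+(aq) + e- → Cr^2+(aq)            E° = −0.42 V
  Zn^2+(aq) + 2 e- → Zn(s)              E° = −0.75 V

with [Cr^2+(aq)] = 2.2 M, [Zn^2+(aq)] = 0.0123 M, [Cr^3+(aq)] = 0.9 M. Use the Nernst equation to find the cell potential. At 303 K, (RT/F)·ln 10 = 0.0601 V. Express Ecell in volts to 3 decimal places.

The Cr³⁺/Cr²⁺ couple has the more positive E°, so it is the cathode; Zn²⁺/Zn is the anode.
The standard potential is −0.42 − (−0.75) = +0.33 V and the balanced reaction transfers n = 2 electrons.
Balancing gives 2 Cr^3+(aq) + Zn(s) → 2 Cr^2+(aq) + Zn^2+(aq); hence Q = ([Cr^2+(aq)]^2·[Zn^2+(aq)]) / [Cr^3+(aq)]^2 = 0.0735 (log Q = −1.134).
E = E° − (0.0601/n)·log Q = +0.33 − (0.0601/2)(−1.134) = +0.364 V.

+0.364 V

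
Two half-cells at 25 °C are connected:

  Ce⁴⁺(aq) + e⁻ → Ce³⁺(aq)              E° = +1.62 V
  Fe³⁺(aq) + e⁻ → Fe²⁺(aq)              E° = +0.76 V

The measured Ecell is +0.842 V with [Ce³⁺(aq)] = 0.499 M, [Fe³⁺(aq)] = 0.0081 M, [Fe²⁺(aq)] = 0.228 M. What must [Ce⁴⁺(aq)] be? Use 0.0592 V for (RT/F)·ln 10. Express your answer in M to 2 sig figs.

0.0088 M

Ce⁴⁺/Ce³⁺ is the cathode (higher E°); E°cell = +1.62 − (+0.76) = +0.86 V with n = 1.
From the Nernst equation, log Q = n(E° − E)/0.0592 = 1·(+0.86 − (+0.842))/0.0592 = 0.304.
Balancing electrons gives Ce⁴⁺(aq) + Fe²⁺(aq) → Ce³⁺(aq) + Fe³⁺(aq); thus Q = ([Ce³⁺(aq)]·[Fe³⁺(aq)]) / ([Ce⁴⁺(aq)]·[Fe²⁺(aq)]).
Solving for the unknown gives log [Ce⁴⁺(aq)] = −2.055, so [Ce⁴⁺(aq)] ≈ 0.0088 M.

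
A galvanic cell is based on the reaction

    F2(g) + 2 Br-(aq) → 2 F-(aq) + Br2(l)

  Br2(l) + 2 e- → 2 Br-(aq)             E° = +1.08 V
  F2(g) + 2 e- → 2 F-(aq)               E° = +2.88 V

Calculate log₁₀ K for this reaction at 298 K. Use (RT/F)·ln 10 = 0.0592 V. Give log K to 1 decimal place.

The F₂/F⁻ couple is reduced (cathode); E°cell = +2.88 − (+1.08) = +1.80 V with n = 2.
At equilibrium E = 0, so log K = nE°cell / 0.0592 = (2)(+1.80) / 0.0592 = 60.8.

log K = 60.8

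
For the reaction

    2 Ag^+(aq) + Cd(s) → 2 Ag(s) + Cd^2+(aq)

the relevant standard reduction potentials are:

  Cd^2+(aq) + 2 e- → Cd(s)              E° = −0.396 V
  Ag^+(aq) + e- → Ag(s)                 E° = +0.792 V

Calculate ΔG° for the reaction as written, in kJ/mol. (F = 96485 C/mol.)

−229 kJ/mol

In the reaction as written Ag^+(aq) is reduced, so the Ag⁺/Ag couple is the cathode and Cd²⁺/Cd is the anode.
E°cell = +0.792 − (−0.396) = +1.188 V; balancing electrons gives n = 2.
ΔG° = −nFE°cell = −(2)(96485)(+1.188) J/mol = −229 kJ/mol.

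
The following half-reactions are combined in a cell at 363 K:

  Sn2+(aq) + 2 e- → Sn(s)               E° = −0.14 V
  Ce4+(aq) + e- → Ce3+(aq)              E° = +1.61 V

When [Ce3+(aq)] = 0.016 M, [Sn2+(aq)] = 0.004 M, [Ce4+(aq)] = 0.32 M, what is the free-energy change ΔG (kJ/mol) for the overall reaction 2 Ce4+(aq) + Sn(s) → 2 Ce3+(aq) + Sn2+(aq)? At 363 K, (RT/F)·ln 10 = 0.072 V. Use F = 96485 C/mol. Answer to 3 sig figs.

−372 kJ/mol

E°cell = +1.61 − (−0.14) = +1.75 V; the balanced reaction transfers n = 2 electrons.
The reaction quotient is ([Ce3+(aq)]^2·[Sn2+(aq)]) / [Ce4+(aq)]^2 = 1×10^−5; by Nernst, E = +1.75 − (0.072/2)(−5.000) = +1.9300 V.
Finally ΔG = −nFE = −(2)(96485 C/mol)(+1.9300 V) = −372 kJ/mol.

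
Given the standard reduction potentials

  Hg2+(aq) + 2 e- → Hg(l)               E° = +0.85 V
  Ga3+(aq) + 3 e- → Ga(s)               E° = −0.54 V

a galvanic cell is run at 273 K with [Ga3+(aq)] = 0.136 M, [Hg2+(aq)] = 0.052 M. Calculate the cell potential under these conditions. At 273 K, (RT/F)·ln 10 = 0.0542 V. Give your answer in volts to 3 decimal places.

+1.371 V

Hg²⁺/Hg is reduced (cathode, E° = +0.85 V) and Ga³⁺/Ga is oxidized (anode).
E°cell = E°cat − E°an = +0.85 − (−0.54) = +1.39 V; n = 6.
For the overall reaction 3 Hg2+(aq) + 2 Ga(s) → 3 Hg(l) + 2 Ga3+(aq), Q = [Ga3+(aq)]^2 / [Hg2+(aq)]^3 = 132, giving log Q = 2.119.
Applying E = E° − (RT ln10/nF)·log Q gives +1.39 − (0.0542/6)(2.119) = +1.371 V.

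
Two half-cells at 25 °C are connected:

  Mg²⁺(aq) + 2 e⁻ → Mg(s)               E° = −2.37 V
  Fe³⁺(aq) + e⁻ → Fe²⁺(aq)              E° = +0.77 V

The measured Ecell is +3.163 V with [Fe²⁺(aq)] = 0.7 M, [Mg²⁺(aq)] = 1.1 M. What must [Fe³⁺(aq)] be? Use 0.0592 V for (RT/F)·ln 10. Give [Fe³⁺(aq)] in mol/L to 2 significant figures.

Fe³⁺/Fe²⁺ is the cathode (higher E°); E°cell = +0.77 − (−2.37) = +3.14 V with n = 2.
Rearranging E = E° − (0.0592/n)·log Q gives log Q = 2(+3.14 − (+3.163))/0.0592 = −0.777.
The balanced reaction is 2 Fe³⁺(aq) + Mg(s) → 2 Fe²⁺(aq) + Mg²⁺(aq), so Q = ([Fe²⁺(aq)]^2·[Mg²⁺(aq)]) / [Fe³⁺(aq)]^2.
Isolating [Fe³⁺(aq)] in Q = 10^{−0.777} yields log [Fe³⁺(aq)] = 0.254, i.e. 1.8 M.

1.8 M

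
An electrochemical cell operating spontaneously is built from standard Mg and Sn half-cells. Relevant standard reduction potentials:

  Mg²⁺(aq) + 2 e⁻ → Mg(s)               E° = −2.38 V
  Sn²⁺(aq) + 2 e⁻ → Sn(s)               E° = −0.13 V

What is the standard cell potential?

+2.25 V

Of the two couples in this cell, the one with the more positive reduction potential is reduced at the cathode: here that is Sn²⁺/Sn (−0.13 V); Mg²⁺/Mg (−2.38 V) is the anode.
E°cell = E°(cathode) − E°(anode) = −0.13 − (−2.38) = +2.25 V.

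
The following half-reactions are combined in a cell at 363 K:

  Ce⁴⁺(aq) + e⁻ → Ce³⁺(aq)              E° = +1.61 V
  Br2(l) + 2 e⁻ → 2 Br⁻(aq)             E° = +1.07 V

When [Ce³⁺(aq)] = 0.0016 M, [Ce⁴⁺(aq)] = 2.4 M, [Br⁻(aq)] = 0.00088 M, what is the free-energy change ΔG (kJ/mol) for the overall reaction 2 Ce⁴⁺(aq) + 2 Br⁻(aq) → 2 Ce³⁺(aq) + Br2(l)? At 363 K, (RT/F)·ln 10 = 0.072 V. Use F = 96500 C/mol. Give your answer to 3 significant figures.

The standard cell potential is +1.61 − (+1.07) = +0.54 V, with n = 2 electrons in the balanced equation.
Here Q = [Ce³⁺(aq)]^2 / ([Ce⁴⁺(aq)]^2·[Br⁻(aq)]^2) = 0.574 (log Q = −0.241), giving E = +0.54 − (0.072/2)·(−0.241) = +0.5487 V.
Then ΔG = −nFE = −2 × 96500 × +0.5487 J/mol = −106 kJ/mol.

−106 kJ/mol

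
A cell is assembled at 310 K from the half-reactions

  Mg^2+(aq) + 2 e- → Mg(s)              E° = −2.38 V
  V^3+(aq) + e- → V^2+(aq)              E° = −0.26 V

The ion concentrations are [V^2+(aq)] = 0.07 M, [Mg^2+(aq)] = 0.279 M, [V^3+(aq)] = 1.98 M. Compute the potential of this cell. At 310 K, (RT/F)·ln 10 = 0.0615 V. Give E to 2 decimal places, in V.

The V³⁺/V²⁺ couple has the more positive E°, so it is the cathode; Mg²⁺/Mg is the anode.
E°cell = E°cat − E°an = −0.26 − (−2.38) = +2.12 V; n = 2.
For the overall reaction 2 V^3+(aq) + Mg(s) → 2 V^2+(aq) + Mg^2+(aq), Q = ([V^2+(aq)]^2·[Mg^2+(aq)]) / [V^3+(aq)]^2 = 0.000349, giving log Q = −3.458.
Applying E = E° − (RT ln10/nF)·log Q gives +2.12 − (0.0615/2)(−3.458) = +2.23 V.

+2.23 V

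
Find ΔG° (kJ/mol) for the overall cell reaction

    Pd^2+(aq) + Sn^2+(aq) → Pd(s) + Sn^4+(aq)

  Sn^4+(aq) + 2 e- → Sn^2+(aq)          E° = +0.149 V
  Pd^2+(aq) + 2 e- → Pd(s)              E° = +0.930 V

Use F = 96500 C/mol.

−151 kJ/mol

In the reaction as written Pd^2+(aq) is reduced, so the Pd²⁺/Pd couple is the cathode and Sn⁴⁺/Sn²⁺ is the anode.
E°cell = +0.930 − (+0.149) = +0.781 V; balancing electrons gives n = 2.
ΔG° = −nFE°cell = −(2)(96500)(+0.781) J/mol = −151 kJ/mol.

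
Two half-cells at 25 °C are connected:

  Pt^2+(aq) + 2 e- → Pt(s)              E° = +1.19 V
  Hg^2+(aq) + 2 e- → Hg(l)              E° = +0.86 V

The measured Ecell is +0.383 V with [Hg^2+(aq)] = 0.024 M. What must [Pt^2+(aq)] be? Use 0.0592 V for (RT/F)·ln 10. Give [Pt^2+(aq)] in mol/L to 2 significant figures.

1.5 M

Pt²⁺/Pt is the cathode (higher E°); E°cell = +1.19 − (+0.86) = +0.33 V with n = 2.
From the Nernst equation, log Q = n(E° − E)/0.0592 = 2·(+0.33 − (+0.383))/0.0592 = −1.791.
For Pt^2+(aq) + Hg(l) → Pt(s) + Hg^2+(aq), the reaction quotient is Q = [Hg^2+(aq)] / [Pt^2+(aq)].
Substituting the known concentrations and solving, log [Pt^2+(aq)] = 0.171 and [Pt^2+(aq)] = 1.5 M.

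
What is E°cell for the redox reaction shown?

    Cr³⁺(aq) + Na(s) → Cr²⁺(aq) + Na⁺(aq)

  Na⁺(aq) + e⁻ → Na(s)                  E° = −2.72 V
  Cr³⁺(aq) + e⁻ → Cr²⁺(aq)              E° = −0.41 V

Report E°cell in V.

+2.31 V

Cr³⁺(aq) gains electrons, so the Cr³⁺/Cr²⁺ couple is the cathode; the Na⁺/Na couple is the anode.
E°cell = E°(cathode) − E°(anode) = −0.41 − (−2.72) = +2.31 V.
The positive value indicates the reaction is spontaneous as written.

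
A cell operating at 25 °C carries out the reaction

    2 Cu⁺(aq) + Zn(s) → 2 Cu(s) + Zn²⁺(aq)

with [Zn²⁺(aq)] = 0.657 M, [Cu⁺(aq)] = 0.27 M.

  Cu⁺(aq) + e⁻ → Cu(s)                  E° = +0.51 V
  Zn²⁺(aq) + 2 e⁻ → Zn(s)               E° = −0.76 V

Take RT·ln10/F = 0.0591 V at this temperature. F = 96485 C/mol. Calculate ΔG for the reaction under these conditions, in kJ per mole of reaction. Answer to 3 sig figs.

−240 kJ/mol

E°cell = +0.51 − (−0.76) = +1.27 V; the balanced reaction transfers n = 2 electrons.
Here Q = [Zn²⁺(aq)] / [Cu⁺(aq)]^2 = 9.01 (log Q = 0.955), giving E = +1.27 − (0.0591/2)·(0.955) = +1.2418 V.
Then ΔG = −nFE = −2 × 96485 × +1.2418 J/mol = −240 kJ/mol.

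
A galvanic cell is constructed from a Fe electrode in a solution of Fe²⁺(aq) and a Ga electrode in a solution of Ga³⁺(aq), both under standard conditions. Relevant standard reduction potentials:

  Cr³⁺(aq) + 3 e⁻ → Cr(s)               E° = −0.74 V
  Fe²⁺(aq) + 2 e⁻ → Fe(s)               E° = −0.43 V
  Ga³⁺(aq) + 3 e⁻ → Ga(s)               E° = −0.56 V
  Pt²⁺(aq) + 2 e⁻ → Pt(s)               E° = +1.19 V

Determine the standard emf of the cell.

Of the two couples in this cell, the one with the more positive reduction potential is reduced at the cathode: here that is Fe²⁺/Fe (−0.43 V); Ga³⁺/Ga (−0.56 V) is the anode.
E°cell = E°(cathode) − E°(anode) = −0.43 − (−0.56) = +0.13 V.

+0.13 V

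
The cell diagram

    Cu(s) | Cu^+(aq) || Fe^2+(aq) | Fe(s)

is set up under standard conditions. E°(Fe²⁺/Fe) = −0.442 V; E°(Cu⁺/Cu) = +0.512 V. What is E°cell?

By convention the left-hand electrode in cell notation is the anode (oxidation) and the right-hand electrode is the cathode (reduction).
E°cell = E°(right) − E°(left) = −0.442 − (+0.512) = −0.954 V.
The negative sign shows that, as written, the cell would require an external voltage to drive the reaction.

−0.954 V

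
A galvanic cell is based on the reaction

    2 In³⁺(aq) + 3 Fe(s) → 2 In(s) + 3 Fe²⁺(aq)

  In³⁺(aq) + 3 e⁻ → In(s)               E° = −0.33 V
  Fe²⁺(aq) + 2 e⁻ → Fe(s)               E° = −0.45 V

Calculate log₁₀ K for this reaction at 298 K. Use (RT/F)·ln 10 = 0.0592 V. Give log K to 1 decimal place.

log K = 12.2

The In³⁺/In couple is reduced (cathode); E°cell = −0.33 − (−0.45) = +0.12 V with n = 6.
At equilibrium E = 0, so log K = nE°cell / 0.0592 = (6)(+0.12) / 0.0592 = 12.2.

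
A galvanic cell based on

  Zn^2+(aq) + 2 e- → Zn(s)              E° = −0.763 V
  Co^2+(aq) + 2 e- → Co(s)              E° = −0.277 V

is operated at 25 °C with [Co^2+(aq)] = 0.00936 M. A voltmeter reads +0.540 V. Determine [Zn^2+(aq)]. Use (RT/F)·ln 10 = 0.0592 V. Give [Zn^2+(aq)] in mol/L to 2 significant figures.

Co²⁺/Co is the cathode (higher E°); E°cell = −0.277 − (−0.763) = +0.486 V with n = 2.
Since E = E° − (0.0592/n)·log Q, log Q = n(E° − E)/0.0592 = −1.824.
For Co^2+(aq) + Zn(s) → Co(s) + Zn^2+(aq), the reaction quotient is Q = [Zn^2+(aq)] / [Co^2+(aq)].
Isolating [Zn^2+(aq)] in Q = 10^{−1.824} yields log [Zn^2+(aq)] = −3.853, i.e. 0.00014 M.

0.00014 M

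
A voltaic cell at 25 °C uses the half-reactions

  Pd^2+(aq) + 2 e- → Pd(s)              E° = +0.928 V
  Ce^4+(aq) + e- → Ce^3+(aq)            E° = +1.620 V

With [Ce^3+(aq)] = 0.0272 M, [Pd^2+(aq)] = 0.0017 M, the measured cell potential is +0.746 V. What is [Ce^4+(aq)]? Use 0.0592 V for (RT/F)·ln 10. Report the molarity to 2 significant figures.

0.0092 M

Ce⁴⁺/Ce³⁺ is the cathode (higher E°); E°cell = +1.620 − (+0.928) = +0.692 V with n = 2.
Rearranging E = E° − (0.0592/n)·log Q gives log Q = 2(+0.692 − (+0.746))/0.0592 = −1.824.
The balanced reaction is 2 Ce^4+(aq) + Pd(s) → 2 Ce^3+(aq) + Pd^2+(aq), so Q = ([Ce^3+(aq)]^2·[Pd^2+(aq)]) / [Ce^4+(aq)]^2.
Substituting the known concentrations and solving, log [Ce^4+(aq)] = −2.038 and [Ce^4+(aq)] = 0.0092 M.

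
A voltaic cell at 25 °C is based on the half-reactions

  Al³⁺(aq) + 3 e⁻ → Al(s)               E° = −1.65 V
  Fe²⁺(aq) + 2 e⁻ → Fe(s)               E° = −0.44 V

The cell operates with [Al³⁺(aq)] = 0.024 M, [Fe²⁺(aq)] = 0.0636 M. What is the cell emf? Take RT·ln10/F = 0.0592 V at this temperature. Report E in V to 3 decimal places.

Fe²⁺/Fe is reduced (cathode, E° = −0.44 V) and Al³⁺/Al is oxidized (anode).
The standard potential is −0.44 − (−1.65) = +1.21 V and the balanced reaction transfers n = 6 electrons.
For the overall reaction 3 Fe²⁺(aq) + 2 Al(s) → 3 Fe(s) + 2 Al³⁺(aq), Q = [Al³⁺(aq)]^2 / [Fe²⁺(aq)]^3 = 2.24, giving log Q = 0.350.
By the Nernst equation, E = +1.21 − (0.0592/6)·(0.350) = +1.207 V.

+1.207 V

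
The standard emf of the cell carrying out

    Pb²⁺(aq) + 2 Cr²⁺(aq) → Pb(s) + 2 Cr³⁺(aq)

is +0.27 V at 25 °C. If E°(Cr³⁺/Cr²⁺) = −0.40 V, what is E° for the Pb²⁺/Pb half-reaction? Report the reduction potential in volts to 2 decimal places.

−0.13 V

In the reaction as written the Pb²⁺/Pb couple is reduced (cathode) and Cr³⁺/Cr²⁺ is oxidized (anode), so E°cell = E°(Pb²⁺/Pb) − E°(Cr³⁺/Cr²⁺).
E°(Pb²⁺/Pb) = E°cell + E°(anode) = +0.27 + (−0.40) = −0.13 V.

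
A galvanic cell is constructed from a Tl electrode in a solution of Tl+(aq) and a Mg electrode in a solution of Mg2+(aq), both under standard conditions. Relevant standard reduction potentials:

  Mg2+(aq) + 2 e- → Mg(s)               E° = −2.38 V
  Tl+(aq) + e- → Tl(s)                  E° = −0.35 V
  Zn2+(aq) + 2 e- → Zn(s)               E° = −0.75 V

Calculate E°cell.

+2.03 V

The Tl⁺/Tl couple has the higher E°, so Tl ion is reduced (cathode) and Mg is oxidized (anode).
E°cell = E°(cathode) − E°(anode) = −0.35 − (−2.38) = +2.03 V.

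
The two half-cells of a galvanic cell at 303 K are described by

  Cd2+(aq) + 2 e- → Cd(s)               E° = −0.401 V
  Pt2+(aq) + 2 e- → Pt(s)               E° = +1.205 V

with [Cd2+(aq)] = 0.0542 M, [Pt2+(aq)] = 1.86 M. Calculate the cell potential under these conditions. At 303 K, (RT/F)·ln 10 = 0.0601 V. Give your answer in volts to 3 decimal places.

+1.652 V

Since E°(Pt²⁺/Pt) > E°(Cd²⁺/Cd), Pt²⁺/Pt serves as the cathode.
The standard potential is +1.205 − (−0.401) = +1.606 V and the balanced reaction transfers n = 2 electrons.
The balanced reaction is Pt2+(aq) + Cd(s) → Pt(s) + Cd2+(aq), so Q = [Cd2+(aq)] / [Pt2+(aq)] = 0.0291 and log Q = −1.536.
Applying E = E° − (RT ln10/nF)·log Q gives +1.606 − (0.0601/2)(−1.536) = +1.652 V.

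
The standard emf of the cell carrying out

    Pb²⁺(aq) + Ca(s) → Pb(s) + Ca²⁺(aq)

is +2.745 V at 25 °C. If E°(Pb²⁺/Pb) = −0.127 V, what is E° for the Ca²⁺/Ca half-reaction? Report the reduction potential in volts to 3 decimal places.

In the reaction as written the Pb²⁺/Pb couple is reduced (cathode) and Ca²⁺/Ca is oxidized (anode), so E°cell = E°(Pb²⁺/Pb) − E°(Ca²⁺/Ca).
E°(Ca²⁺/Ca) = E°(cathode) − E°cell = −0.127 − (+2.745) = −2.872 V.

−2.872 V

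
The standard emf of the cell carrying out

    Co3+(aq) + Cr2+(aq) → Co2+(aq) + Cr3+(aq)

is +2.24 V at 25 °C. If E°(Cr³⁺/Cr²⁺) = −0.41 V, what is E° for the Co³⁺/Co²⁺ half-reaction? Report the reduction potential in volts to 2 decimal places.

+1.83 V

In the reaction as written the Co³⁺/Co²⁺ couple is reduced (cathode) and Cr³⁺/Cr²⁺ is oxidized (anode), so E°cell = E°(Co³⁺/Co²⁺) − E°(Cr³⁺/Cr²⁺).
E°(Co³⁺/Co²⁺) = E°cell + E°(anode) = +2.24 + (−0.41) = +1.83 V.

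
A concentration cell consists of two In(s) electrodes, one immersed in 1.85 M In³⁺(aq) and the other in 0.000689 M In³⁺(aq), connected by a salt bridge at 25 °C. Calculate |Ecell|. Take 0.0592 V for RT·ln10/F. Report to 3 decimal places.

0.068 V

For a concentration cell E°cell = 0, since both electrodes use the same couple.
The compartment with the higher In³⁺(aq) concentration (1.85 M) acts as the cathode; ions are reduced there and produced at the dilute (0.000689 M) anode.
With n = 3, Ecell = −(0.0592/3)·log([dilute]/[conc]) = −(0.0592/3)·log(0.000689/1.85) = +0.068 V.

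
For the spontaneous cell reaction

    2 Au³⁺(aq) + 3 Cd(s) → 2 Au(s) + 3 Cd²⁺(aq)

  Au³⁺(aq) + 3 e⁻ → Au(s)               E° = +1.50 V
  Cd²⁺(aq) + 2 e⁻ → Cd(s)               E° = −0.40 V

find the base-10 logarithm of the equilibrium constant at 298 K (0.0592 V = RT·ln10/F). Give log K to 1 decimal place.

The Au³⁺/Au couple is reduced (cathode); E°cell = +1.50 − (−0.40) = +1.90 V with n = 6.
At equilibrium E = 0, so log K = nE°cell / 0.0592 = (6)(+1.90) / 0.0592 = 192.6.

log K = 192.6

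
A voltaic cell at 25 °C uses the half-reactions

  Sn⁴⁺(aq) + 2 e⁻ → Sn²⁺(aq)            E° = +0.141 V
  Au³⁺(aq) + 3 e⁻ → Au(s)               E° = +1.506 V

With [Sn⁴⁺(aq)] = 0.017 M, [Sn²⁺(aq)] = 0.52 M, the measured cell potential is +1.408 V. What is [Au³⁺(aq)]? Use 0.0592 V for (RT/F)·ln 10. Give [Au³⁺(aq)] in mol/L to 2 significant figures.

With Au³⁺/Au at the cathode and Sn⁴⁺/Sn²⁺ at the anode, E°cell = +1.506 − (+0.141) = +1.365 V (n = 6).
Rearranging E = E° − (0.0592/n)·log Q gives log Q = 6(+1.365 − (+1.408))/0.0592 = −4.358.
For 2 Au³⁺(aq) + 3 Sn²⁺(aq) → 2 Au(s) + 3 Sn⁴⁺(aq), the reaction quotient is Q = [Sn⁴⁺(aq)]^3 / ([Au³⁺(aq)]^2·[Sn²⁺(aq)]^3).
Substituting the known concentrations and solving, log [Au³⁺(aq)] = −0.049 and [Au³⁺(aq)] = 0.89 M.

0.89 M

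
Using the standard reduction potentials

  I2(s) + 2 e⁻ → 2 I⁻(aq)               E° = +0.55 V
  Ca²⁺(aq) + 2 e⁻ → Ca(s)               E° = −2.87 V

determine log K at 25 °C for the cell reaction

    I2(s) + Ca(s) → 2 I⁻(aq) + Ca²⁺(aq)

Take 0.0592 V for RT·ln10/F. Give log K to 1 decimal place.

The I₂/I⁻ couple is reduced (cathode); E°cell = +0.55 − (−2.87) = +3.42 V with n = 2.
At equilibrium E = 0, so log K = nE°cell / 0.0592 = (2)(+3.42) / 0.0592 = 115.5.

log K = 115.5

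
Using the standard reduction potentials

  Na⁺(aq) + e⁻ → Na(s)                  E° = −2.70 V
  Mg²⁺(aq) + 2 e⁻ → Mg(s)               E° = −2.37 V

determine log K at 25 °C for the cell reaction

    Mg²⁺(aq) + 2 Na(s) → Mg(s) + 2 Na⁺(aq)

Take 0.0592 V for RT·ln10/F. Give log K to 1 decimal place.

The Mg²⁺/Mg couple is reduced (cathode); E°cell = −2.37 − (−2.70) = +0.33 V with n = 2.
At equilibrium E = 0, so log K = nE°cell / 0.0592 = (2)(+0.33) / 0.0592 = 11.1.

log K = 11.1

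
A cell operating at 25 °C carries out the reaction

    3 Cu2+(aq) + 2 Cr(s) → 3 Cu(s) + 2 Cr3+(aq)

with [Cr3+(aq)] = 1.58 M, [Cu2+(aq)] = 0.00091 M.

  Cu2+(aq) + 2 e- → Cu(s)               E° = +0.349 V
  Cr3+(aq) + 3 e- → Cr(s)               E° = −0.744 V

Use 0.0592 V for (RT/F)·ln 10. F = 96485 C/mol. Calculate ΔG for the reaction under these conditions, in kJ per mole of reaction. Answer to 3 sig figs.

−578 kJ/mol

With Cu²⁺/Cu reduced at the cathode, E°cell = +0.349 − (−0.744) = +1.093 V and n = 6.
Q = [Cr3+(aq)]^2 / [Cu2+(aq)]^3 = 3.31×10^9, so log Q = 9.520 and E = +1.093 − (0.0592/6)(9.520) = +0.9991 V.
ΔG = −nFE = −(6)(96485)(+0.9991) J/mol = −578 kJ/mol.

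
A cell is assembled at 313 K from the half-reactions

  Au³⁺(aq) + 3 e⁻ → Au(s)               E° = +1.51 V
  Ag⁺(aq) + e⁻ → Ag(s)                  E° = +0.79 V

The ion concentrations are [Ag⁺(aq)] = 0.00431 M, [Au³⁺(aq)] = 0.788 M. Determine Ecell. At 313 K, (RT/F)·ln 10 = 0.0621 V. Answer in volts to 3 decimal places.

+0.865 V

Au³⁺/Au is reduced (cathode, E° = +1.51 V) and Ag⁺/Ag is oxidized (anode).
The standard potential is +1.51 − (+0.79) = +0.72 V and the balanced reaction transfers n = 3 electrons.
The balanced reaction is Au³⁺(aq) + 3 Ag(s) → Au(s) + 3 Ag⁺(aq), so Q = [Ag⁺(aq)]^3 / [Au³⁺(aq)] = 1.02×10^−7 and log Q = −6.993.
E = E° − (0.0621/n)·log Q = +0.72 − (0.0621/3)(−6.993) = +0.865 V.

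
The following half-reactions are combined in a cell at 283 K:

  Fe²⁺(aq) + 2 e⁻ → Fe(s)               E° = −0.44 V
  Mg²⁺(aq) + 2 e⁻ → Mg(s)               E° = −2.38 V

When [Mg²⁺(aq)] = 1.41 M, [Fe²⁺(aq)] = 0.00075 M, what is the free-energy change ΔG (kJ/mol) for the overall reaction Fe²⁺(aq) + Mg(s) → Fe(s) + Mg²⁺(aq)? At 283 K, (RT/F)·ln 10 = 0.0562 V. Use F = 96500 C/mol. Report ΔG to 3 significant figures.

−357 kJ/mol

E°cell = −0.44 − (−2.38) = +1.94 V; the balanced reaction transfers n = 2 electrons.
Q = [Mg²⁺(aq)] / [Fe²⁺(aq)] = 1.88×10^3, so log Q = 3.274 and E = +1.94 − (0.0562/2)(3.274) = +1.8480 V.
Finally ΔG = −nFE = −(2)(96500 C/mol)(+1.8480 V) = −357 kJ/mol.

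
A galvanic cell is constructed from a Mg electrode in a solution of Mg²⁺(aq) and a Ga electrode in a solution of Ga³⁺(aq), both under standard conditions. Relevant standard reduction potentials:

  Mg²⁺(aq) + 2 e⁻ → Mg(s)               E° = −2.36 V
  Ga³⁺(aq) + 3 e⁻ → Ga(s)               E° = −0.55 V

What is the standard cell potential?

+1.81 V

Of the two couples in this cell, the one with the more positive reduction potential is reduced at the cathode: here that is Ga³⁺/Ga (−0.55 V); Mg²⁺/Mg (−2.36 V) is the anode.
E°cell = E°(cathode) − E°(anode) = −0.55 − (−2.36) = +1.81 V.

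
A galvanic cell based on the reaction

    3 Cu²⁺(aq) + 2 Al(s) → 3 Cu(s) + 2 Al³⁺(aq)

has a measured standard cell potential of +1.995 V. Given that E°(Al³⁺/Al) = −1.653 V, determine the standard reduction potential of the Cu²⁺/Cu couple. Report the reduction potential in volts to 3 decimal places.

+0.342 V

In the reaction as written the Cu²⁺/Cu couple is reduced (cathode) and Al³⁺/Al is oxidized (anode), so E°cell = E°(Cu²⁺/Cu) − E°(Al³⁺/Al).
E°(Cu²⁺/Cu) = E°cell + E°(anode) = +1.995 + (−1.653) = +0.342 V.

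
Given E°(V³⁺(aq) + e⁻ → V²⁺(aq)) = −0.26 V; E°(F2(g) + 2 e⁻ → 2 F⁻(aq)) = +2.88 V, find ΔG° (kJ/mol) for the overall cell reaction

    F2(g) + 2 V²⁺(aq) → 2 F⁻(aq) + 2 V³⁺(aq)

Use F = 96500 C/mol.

In the reaction as written F2(g) is reduced, so the F₂/F⁻ couple is the cathode and V³⁺/V²⁺ is the anode.
E°cell = +2.88 − (−0.26) = +3.14 V; balancing electrons gives n = 2.
ΔG° = −nFE°cell = −(2)(96500)(+3.14) J/mol = −606 kJ/mol.

−606 kJ/mol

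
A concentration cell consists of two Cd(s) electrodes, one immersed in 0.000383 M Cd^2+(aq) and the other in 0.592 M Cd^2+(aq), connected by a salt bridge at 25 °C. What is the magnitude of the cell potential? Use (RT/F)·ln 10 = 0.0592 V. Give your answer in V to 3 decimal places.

For a concentration cell E°cell = 0, since both electrodes use the same couple.
The compartment with the higher Cd^2+(aq) concentration (0.592 M) acts as the cathode; ions are reduced there and produced at the dilute (0.000383 M) anode.
With n = 2, Ecell = −(0.0592/2)·log([dilute]/[conc]) = −(0.0592/2)·log(0.000383/0.592) = +0.094 V.

0.094 V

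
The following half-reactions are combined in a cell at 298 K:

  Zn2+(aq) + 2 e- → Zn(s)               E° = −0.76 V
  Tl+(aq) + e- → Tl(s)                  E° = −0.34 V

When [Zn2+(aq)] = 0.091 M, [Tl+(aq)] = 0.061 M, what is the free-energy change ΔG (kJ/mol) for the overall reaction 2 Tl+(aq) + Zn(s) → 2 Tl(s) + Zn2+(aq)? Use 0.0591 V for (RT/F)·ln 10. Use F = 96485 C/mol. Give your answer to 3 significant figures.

E°cell = −0.34 − (−0.76) = +0.42 V; the balanced reaction transfers n = 2 electrons.
The reaction quotient is [Zn2+(aq)] / [Tl+(aq)]^2 = 24.5; by Nernst, E = +0.42 − (0.0591/2)(1.388) = +0.3790 V.
Finally ΔG = −nFE = −(2)(96485 C/mol)(+0.3790 V) = −73.1 kJ/mol.

−73.1 kJ/mol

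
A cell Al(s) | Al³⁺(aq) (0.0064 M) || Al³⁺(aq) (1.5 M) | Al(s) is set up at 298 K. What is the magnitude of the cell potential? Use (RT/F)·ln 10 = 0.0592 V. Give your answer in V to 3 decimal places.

For a concentration cell E°cell = 0, since both electrodes use the same couple.
The compartment with the higher Al³⁺(aq) concentration (1.5 M) acts as the cathode; ions are reduced there and produced at the dilute (0.0064 M) anode.
With n = 3, Ecell = −(0.0592/3)·log([dilute]/[conc]) = −(0.0592/3)·log(0.0064/1.5) = +0.047 V.

0.047 V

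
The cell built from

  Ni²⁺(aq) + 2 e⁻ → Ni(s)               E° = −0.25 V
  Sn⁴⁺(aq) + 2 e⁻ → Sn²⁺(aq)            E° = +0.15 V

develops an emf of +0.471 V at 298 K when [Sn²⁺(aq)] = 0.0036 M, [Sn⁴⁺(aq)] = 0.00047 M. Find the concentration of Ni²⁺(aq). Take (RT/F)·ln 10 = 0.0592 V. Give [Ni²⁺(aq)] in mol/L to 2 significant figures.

0.00052 M

The Sn⁴⁺/Sn²⁺ couple has the larger reduction potential, so it is the cathode: E°cell = +0.15 − (−0.25) = +0.40 V and n = 2.
Rearranging E = E° − (0.0592/n)·log Q gives log Q = 2(+0.40 − (+0.471))/0.0592 = −2.399.
Balancing electrons gives Sn⁴⁺(aq) + Ni(s) → Sn²⁺(aq) + Ni²⁺(aq); thus Q = ([Sn²⁺(aq)]·[Ni²⁺(aq)]) / [Sn⁴⁺(aq)].
Isolating [Ni²⁺(aq)] in Q = 10^{−2.399} yields log [Ni²⁺(aq)] = −3.283, i.e. 0.00052 M.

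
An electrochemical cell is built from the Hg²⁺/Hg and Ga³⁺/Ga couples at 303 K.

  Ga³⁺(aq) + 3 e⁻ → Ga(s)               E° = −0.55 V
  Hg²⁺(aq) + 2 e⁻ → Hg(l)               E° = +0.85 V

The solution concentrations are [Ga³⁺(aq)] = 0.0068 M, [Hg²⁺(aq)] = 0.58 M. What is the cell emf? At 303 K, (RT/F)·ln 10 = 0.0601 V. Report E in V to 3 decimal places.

+1.436 V

Since E°(Hg²⁺/Hg) > E°(Ga³⁺/Ga), Hg²⁺/Hg serves as the cathode.
The standard potential is +0.85 − (−0.55) = +1.40 V and the balanced reaction transfers n = 6 electrons.
Balancing gives 3 Hg²⁺(aq) + 2 Ga(s) → 3 Hg(l) + 2 Ga³⁺(aq); hence Q = [Ga³⁺(aq)]^2 / [Hg²⁺(aq)]^3 = 0.000237 (log Q = −3.625).
Applying E = E° − (RT ln10/nF)·log Q gives +1.40 − (0.0601/6)(−3.625) = +1.436 V.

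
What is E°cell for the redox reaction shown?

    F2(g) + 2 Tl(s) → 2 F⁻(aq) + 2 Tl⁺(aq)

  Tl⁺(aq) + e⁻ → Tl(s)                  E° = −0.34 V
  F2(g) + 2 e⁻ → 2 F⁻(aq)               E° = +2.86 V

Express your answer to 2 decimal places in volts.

+3.20 V

In the reaction as written, F2(g) is reduced (cathode) and Tl⁺(aq) is produced by oxidation at the anode.
E°cell = E°(cathode) − E°(anode) = +2.86 − (−0.34) = +3.20 V.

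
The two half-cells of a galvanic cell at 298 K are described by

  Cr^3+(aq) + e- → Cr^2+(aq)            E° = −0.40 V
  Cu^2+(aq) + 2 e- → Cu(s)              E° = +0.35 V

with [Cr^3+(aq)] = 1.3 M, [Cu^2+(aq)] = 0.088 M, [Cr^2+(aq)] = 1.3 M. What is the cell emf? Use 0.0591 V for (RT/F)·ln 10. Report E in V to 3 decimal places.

+0.719 V

The Cu²⁺/Cu couple has the more positive E°, so it is the cathode; Cr³⁺/Cr²⁺ is the anode.
The standard potential is +0.35 − (−0.40) = +0.75 V and the balanced reaction transfers n = 2 electrons.
Balancing gives Cu^2+(aq) + 2 Cr^2+(aq) → Cu(s) + 2 Cr^3+(aq); hence Q = [Cr^3+(aq)]^2 / ([Cu^2+(aq)]·[Cr^2+(aq)]^2) = 11.4 (log Q = 1.056).
Applying E = E° − (RT ln10/nF)·log Q gives +0.75 − (0.0591/2)(1.056) = +0.719 V.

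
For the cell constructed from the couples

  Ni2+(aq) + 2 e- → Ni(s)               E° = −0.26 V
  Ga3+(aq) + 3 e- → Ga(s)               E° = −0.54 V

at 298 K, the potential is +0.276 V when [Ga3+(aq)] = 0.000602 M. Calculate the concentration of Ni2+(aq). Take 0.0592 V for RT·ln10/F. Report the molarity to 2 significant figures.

Ni²⁺/Ni is the cathode (higher E°); E°cell = −0.26 − (−0.54) = +0.28 V with n = 6.
From the Nernst equation, log Q = n(E° − E)/0.0592 = 6·(+0.28 − (+0.276))/0.0592 = 0.405.
For 3 Ni2+(aq) + 2 Ga(s) → 3 Ni(s) + 2 Ga3+(aq), the reaction quotient is Q = [Ga3+(aq)]^2 / [Ni2+(aq)]^3.
Isolating [Ni2+(aq)] in Q = 10^{0.405} yields log [Ni2+(aq)] = −2.282, i.e. 0.0052 M.

0.0052 M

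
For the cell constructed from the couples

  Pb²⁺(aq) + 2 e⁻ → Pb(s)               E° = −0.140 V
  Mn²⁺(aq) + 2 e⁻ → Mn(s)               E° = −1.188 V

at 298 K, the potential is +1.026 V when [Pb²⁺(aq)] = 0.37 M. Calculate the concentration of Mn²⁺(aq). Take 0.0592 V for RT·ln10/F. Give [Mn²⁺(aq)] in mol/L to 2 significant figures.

The Pb²⁺/Pb couple has the larger reduction potential, so it is the cathode: E°cell = −0.140 − (−1.188) = +1.048 V and n = 2.
From the Nernst equation, log Q = n(E° − E)/0.0592 = 2·(+1.048 − (+1.026))/0.0592 = 0.743.
For Pb²⁺(aq) + Mn(s) → Pb(s) + Mn²⁺(aq), the reaction quotient is Q = [Mn²⁺(aq)] / [Pb²⁺(aq)].
Substituting the known concentrations and solving, log [Mn²⁺(aq)] = 0.311 and [Mn²⁺(aq)] = 2.0 M.

2.0 M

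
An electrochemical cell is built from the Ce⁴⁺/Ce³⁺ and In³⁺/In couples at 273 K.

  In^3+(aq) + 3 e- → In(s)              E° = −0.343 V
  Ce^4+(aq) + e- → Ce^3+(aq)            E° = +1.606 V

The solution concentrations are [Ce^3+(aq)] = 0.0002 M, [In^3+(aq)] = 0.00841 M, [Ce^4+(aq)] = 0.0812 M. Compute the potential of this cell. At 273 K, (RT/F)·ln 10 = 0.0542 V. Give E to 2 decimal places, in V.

Since E°(Ce⁴⁺/Ce³⁺) > E°(In³⁺/In), Ce⁴⁺/Ce³⁺ serves as the cathode.
E°cell = +1.606 − (−0.343) = +1.949 V, with n = 3 electrons transferred.
Balancing gives 3 Ce^4+(aq) + In(s) → 3 Ce^3+(aq) + In^3+(aq); hence Q = ([Ce^3+(aq)]^3·[In^3+(aq)]) / [Ce^4+(aq)]^3 = 1.26×10^−10 (log Q = −9.901).
E = E° − (0.0542/n)·log Q = +1.949 − (0.0542/3)(−9.901) = +2.13 V.

+2.13 V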